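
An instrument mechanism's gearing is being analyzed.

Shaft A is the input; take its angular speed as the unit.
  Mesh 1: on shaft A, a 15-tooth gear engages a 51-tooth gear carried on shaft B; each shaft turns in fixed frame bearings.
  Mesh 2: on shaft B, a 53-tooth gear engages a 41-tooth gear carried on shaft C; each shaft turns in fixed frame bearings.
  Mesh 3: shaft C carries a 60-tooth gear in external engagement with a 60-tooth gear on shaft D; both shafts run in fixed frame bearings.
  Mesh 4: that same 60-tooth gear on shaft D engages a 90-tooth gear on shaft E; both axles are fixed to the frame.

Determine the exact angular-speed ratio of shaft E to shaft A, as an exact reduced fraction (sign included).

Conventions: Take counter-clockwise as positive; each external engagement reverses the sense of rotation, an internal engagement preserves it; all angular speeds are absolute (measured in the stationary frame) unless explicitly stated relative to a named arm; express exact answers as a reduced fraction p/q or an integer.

class = fixed-axis compound train [4 meshes; 4 ratios multiply, 4 sense flips]
mesh 1 [15T→51T]: running ratio 5/17, sense −
mesh 2 [53T→41T]: running ratio 265/697, sense +
mesh 3 [60T→60T]: running ratio 265/697, sense −
mesh 4 [60T→90T]: running ratio 530/2091, sense +
ω_out/ω_in = 530/2091

530/2091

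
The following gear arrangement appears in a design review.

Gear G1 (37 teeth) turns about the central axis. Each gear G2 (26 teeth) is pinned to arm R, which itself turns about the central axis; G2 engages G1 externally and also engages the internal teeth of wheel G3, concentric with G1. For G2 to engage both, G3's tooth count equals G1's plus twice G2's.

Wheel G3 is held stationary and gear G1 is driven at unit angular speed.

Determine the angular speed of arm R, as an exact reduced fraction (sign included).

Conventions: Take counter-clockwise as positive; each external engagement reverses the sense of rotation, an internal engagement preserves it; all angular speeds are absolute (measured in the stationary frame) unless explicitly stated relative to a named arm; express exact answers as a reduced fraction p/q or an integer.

37/126

topology: planetary set — G1 37T / G2 26T / G3 89T, arm = carrier (Willis)
ring teeth: 37 + 2·26 = 89
37(ω_sun−ω_arm) = −89(ω_ring−ω_arm),  ω_ring = 0, ω_sun = 1
37(1−ω_arm) = −89(0−ω_arm)  ⇒  126·ω_arm = 37  ⇒  ω_arm = 37/126
exact speed ratio = 37/126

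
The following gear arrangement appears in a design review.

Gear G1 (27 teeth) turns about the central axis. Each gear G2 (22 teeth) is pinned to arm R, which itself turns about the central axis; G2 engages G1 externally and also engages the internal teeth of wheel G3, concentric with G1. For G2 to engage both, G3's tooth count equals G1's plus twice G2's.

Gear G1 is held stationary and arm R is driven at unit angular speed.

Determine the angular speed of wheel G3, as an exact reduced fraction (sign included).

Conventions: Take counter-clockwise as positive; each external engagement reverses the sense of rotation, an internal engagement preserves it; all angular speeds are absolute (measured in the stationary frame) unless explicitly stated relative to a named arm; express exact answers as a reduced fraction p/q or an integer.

98/71

class = planetary set [G3 = 27+2·22 = 71; Willis about the carrier]
ring teeth: 27 + 2·22 = 71
27(ω_sun−ω_arm) = −71(ω_ring−ω_arm),  ω_sun = 0, ω_arm = 1
ω_ring = 1 − (27/71)(0−1) = 98/71
exact speed ratio = 98/71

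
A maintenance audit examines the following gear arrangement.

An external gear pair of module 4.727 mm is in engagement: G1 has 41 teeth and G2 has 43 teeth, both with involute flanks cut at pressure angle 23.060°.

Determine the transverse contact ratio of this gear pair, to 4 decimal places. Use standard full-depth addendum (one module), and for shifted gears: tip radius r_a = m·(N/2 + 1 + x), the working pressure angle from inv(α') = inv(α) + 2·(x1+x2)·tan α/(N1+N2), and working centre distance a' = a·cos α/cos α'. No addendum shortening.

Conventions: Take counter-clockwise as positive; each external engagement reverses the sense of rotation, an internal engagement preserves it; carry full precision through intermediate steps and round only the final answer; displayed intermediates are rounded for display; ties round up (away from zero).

recognized (one external pair, fixed centres): single-mesh tooth geometry, m = 4.727, N1 = 41, N2 = 43
base radii: r_b1 = 89.160443, r_b2 = 93.509733
tip radii: r_a1 = 101.630500, r_a2 = 106.357500
no profile shift: α' = α, a' = a
action lengths: √(r_a1²−r_b1²) = 48.776777, √(r_a2²−r_b2²) = 50.673935
base pitch p_b = π·m·cos α = 13.663697
CR = (48.776777 + 50.673935 − 198.534000·sin 23.06000°)/13.663697 = 1.587123
contact ratio ≈ 1.5871

1.5871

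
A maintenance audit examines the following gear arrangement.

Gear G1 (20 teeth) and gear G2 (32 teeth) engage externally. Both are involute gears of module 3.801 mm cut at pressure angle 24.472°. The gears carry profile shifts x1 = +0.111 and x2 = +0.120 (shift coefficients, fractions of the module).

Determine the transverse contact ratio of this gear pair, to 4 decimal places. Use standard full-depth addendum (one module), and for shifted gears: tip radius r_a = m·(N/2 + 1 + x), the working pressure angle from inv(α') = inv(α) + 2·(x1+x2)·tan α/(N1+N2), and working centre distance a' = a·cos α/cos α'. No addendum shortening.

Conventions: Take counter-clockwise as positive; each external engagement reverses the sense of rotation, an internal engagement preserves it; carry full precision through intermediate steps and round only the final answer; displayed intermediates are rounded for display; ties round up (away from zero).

class = single-mesh tooth geometry [involute pair 20T × 32T, m = 3.801]
base radii: r_b1 = 34.595327, r_b2 = 55.352523
tip radii: r_a1 = 42.232911, r_a2 = 65.073120
inv(α') = inv(24.472°) + 2·(+0.111+0.120)·tan α/(20+32) = 0.03206294  ⇒  α' = 25.53680°
a' = a·cos α / cos α' = 98.8260·cos 24.472°/cos 25.53680° = 99.686349
action lengths: √(r_a1²−r_b1²) = 24.223586, √(r_a2²−r_b2²) = 34.214166
base pitch p_b = π·m·cos α = 10.868442
CR = (24.223586 + 34.214166 − 99.686349·sin 25.53680°)/10.868442 = 1.422825
contact ratio ≈ 1.4228

1.4228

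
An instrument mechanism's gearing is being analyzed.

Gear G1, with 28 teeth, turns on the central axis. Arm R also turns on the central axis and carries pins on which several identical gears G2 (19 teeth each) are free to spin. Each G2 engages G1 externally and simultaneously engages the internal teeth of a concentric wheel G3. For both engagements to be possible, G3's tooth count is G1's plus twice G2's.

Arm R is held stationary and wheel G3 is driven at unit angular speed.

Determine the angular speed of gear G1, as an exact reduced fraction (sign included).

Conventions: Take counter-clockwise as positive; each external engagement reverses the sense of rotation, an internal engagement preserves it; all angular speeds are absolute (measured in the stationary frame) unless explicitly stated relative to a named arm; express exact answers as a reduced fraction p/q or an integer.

-33/14

class = planetary set [G3 = 28+2·19 = 66; Willis about the carrier]
ring teeth: 28 + 2·19 = 66
28(ω_sun−ω_arm) = −66(ω_ring−ω_arm),  ω_arm = 0, ω_ring = 1
ω_sun = 0 − (66/28)(1−0) = -33/14
exact speed ratio = -33/14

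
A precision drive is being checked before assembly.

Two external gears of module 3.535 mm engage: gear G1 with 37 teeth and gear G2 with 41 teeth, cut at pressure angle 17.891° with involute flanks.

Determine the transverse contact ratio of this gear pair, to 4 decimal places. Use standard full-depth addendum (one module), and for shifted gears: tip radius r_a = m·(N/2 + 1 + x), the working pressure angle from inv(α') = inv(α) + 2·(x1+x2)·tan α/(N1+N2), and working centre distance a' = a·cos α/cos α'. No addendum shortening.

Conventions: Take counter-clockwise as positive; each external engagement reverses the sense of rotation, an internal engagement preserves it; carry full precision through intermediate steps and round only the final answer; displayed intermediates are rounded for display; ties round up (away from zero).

1.8196

recognized (one external pair, fixed centres): single-mesh tooth geometry, m = 3.535, N1 = 37, N2 = 41
base radii: r_b1 = 62.235052, r_b2 = 68.963165
tip radii: r_a1 = 68.932500, r_a2 = 76.002500
no profile shift: α' = α, a' = a
action lengths: √(r_a1²−r_b1²) = 29.639297, √(r_a2²−r_b2²) = 31.944668
base pitch p_b = π·m·cos α = 10.568496
CR = (29.639297 + 31.944668 − 137.865000·sin 17.89100°)/10.568496 = 1.819639
contact ratio ≈ 1.8196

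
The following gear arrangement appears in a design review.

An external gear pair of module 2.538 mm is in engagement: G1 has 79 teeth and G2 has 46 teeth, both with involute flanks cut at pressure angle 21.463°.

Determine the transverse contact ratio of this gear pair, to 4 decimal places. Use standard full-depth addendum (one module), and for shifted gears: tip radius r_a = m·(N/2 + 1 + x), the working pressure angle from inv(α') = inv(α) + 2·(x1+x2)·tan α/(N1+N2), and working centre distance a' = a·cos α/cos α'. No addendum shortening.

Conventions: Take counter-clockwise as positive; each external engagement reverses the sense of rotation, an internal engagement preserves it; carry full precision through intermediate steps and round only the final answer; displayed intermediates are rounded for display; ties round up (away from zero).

recognized (one external pair, fixed centres): single-mesh tooth geometry, m = 2.538, N1 = 79, N2 = 46
base radii: r_b1 = 93.298999, r_b2 = 54.326000
tip radii: r_a1 = 102.789000, r_a2 = 60.912000
no profile shift: α' = α, a' = a
action lengths: √(r_a1²−r_b1²) = 43.137864, √(r_a2²−r_b2²) = 27.549184
base pitch p_b = π·m·cos α = 7.420442
CR = (43.137864 + 27.549184 − 158.625000·sin 21.46300°)/7.420442 = 1.704226
contact ratio ≈ 1.7042

1.7042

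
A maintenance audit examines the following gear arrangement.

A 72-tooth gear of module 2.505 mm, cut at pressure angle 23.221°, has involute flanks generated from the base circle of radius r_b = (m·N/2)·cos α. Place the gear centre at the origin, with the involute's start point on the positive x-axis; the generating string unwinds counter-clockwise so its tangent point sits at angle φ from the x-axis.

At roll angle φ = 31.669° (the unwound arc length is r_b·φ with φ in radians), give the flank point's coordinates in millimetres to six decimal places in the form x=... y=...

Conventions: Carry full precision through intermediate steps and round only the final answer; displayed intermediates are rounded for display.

x=94.583443 y=4.523857

recognized (one wheel, involute flank): single-mesh tooth geometry, m = 2.505, N = 72
pitch radius r_p = m·N/2 = 2.505·72/2 = 90.180000
base radius r_b = r_p·cos α = 90.180000·cos 23.221° = 82.874598
roll angle φ = 31.669° = 0.55272832 rad
x = r_b·(cos φ + φ·sin φ) = 94.583443
y = r_b·(sin φ − φ·cos φ) = 4.523857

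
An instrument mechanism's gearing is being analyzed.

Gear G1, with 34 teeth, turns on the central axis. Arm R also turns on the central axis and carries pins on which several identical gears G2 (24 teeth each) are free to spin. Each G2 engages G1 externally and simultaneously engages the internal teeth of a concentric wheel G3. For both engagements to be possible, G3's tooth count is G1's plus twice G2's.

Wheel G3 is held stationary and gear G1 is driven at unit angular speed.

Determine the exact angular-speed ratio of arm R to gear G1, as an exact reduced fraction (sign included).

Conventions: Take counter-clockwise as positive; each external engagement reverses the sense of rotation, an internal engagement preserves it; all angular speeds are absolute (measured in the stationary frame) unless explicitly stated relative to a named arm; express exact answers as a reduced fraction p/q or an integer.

17/58

recognized (axles ride arm R): planetary set, 34/24/82 teeth
ring teeth: 34 + 2·24 = 82
34(ω_sun−ω_arm) = −82(ω_ring−ω_arm),  ω_ring = 0, ω_sun = 1
34(1−ω_arm) = −82(0−ω_arm)  ⇒  116·ω_arm = 34  ⇒  ω_arm = 17/58
ω_out/ω_in = 17/58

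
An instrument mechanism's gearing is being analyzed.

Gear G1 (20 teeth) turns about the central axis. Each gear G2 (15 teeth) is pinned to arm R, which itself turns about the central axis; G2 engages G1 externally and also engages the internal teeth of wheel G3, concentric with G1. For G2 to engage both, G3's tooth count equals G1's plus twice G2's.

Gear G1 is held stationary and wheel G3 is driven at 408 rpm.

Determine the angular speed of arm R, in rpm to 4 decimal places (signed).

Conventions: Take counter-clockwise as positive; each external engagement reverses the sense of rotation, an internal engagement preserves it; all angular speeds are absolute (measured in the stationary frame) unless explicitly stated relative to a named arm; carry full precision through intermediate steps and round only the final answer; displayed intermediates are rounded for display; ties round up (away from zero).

recognized (axles ride arm R): planetary set, 20/15/50 teeth
normalise by the input: solve with ω_ring = 1, then scale by 408 rpm
ring teeth: 20 + 2·15 = 50
20(ω_sun−ω_arm) = −50(ω_ring−ω_arm),  ω_sun = 0, ω_ring = 1
20(0−ω_arm) = −50(1−ω_arm)  ⇒  70·ω_arm = 50  ⇒  ω_arm = 5/7
scale: ω_arm = 5/7 × 408 rpm = +291.4286 rpm

+291.4286 rpm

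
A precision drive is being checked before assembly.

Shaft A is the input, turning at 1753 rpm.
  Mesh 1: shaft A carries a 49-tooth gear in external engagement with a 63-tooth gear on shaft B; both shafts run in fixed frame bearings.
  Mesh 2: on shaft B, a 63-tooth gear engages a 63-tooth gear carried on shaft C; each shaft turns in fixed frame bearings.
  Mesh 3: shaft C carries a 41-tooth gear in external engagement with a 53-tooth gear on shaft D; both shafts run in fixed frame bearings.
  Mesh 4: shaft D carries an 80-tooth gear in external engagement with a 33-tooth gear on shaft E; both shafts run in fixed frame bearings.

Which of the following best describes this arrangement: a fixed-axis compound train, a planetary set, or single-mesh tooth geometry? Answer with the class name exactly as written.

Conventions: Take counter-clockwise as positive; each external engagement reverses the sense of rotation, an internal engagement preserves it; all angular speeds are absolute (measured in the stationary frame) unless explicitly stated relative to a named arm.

class = fixed-axis compound train [4 meshes; 4 ratios multiply, 4 sense flips]
classification: fixed-axis compound train

fixed-axis compound train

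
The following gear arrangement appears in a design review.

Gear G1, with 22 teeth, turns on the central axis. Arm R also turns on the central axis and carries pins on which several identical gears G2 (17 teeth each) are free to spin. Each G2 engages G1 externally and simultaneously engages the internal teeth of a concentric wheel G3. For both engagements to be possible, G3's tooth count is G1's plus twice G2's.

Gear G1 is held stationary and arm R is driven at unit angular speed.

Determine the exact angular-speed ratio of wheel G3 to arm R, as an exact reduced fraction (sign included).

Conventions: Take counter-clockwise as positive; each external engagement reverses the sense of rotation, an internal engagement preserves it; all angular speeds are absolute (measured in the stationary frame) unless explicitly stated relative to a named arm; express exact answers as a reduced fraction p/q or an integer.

39/28

recognized (axles ride arm R): planetary set, 22/17/56 teeth
ring teeth: 22 + 2·17 = 56
22(ω_sun−ω_arm) = −56(ω_ring−ω_arm),  ω_sun = 0, ω_arm = 1
ω_ring = 1 − (22/56)(0−1) = 39/28
ω_out/ω_in = 39/28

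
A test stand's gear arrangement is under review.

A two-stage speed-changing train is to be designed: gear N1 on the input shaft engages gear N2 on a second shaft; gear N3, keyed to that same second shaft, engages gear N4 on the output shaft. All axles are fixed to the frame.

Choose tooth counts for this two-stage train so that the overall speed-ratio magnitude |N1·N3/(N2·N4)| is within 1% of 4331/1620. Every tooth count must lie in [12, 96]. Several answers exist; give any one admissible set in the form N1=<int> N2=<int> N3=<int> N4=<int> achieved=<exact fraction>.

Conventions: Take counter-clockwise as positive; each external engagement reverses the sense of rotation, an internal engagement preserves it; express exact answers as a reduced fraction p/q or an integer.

N1=61 N2=18 N3=71 N4=90 achieved=4331/1620

2-stage fixed-axis compound train for ratio 4331/1620
target = 4331/1620 in lowest terms: an exact hit needs N1·N3 = k·4331 and N2·N4 = k·1620 for one integer k, every count in [12, 96]; additionally prefer no 1:1 stage (N1 ≠ N2, N3 ≠ N4)
k = 1: N1·N3 = 4331 = 61·71, N2·N4 = 1620 = 18·90
achieved = 61·71/(18·90) = 4331/1620; |achieved − target| = 0 ≤ 4331/162000 ✓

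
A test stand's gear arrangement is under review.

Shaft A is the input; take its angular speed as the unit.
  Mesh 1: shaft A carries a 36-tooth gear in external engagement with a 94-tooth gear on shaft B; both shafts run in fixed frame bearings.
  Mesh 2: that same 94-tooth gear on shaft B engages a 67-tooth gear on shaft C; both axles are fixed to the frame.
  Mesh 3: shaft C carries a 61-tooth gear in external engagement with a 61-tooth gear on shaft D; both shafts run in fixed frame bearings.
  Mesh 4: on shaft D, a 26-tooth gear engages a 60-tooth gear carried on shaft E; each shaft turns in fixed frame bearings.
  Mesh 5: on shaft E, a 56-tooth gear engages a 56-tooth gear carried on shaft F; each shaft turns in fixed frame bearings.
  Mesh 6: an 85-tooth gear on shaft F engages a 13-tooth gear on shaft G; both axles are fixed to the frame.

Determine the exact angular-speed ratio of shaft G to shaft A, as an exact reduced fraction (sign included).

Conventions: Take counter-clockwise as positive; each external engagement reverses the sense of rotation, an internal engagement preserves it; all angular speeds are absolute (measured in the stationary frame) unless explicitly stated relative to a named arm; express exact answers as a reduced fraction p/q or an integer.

class = fixed-axis compound train [6 meshes; 6 ratios multiply, 6 sense flips]
mesh 1 [36T→94T]: running ratio 18/47, sense −
mesh 2 [94T→67T]: running ratio 36/67, sense +
mesh 3 [61T→61T]: running ratio 36/67, sense −
mesh 4 [26T→60T]: running ratio 78/335, sense +
mesh 5 [56T→56T]: running ratio 78/335, sense −
mesh 6 [85T→13T]: running ratio 102/67, sense +
ω_out/ω_in = 102/67

102/67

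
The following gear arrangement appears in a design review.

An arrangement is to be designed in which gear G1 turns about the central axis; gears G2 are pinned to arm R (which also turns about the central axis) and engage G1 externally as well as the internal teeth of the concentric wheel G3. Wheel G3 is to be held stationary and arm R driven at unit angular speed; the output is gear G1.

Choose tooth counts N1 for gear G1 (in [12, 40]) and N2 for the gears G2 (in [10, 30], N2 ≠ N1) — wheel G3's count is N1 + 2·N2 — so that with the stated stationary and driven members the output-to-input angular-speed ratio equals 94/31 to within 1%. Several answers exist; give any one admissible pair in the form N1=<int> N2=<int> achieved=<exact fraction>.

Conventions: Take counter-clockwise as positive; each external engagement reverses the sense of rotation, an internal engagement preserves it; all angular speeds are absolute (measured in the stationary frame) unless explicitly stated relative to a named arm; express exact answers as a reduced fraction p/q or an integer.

planetary set to be sized for 94/31 (Willis relation)
Willis with ω_ring = 0: ω_sun/ω_arm = (N1+N3)/N1; set equal to 94/31  ⇒  N3/N1 = 94/31 − 1 = 63/31
N3 = N1 + 2·N2  ⇒  N2/N1 = (N3/N1 − 1)/2 = (63/31 − 1)/2 = 16/31
smallest multiple with N1 ≥ 12 and N2 ≥ 10: k = 1  ⇒  N1 = 1·31 = 31, N2 = 1·16 = 16 (N1 ≤ 40, N2 ≤ 30, N2 ≠ N1 ✓), N3 = 31 + 2·16 = 63
check: (N1+N3)/N1 with N1 = 31, N3 = 63 gives 94/31; |achieved − target| = 0 ≤ 47/1550 ✓

N1=31 N2=16 achieved=94/31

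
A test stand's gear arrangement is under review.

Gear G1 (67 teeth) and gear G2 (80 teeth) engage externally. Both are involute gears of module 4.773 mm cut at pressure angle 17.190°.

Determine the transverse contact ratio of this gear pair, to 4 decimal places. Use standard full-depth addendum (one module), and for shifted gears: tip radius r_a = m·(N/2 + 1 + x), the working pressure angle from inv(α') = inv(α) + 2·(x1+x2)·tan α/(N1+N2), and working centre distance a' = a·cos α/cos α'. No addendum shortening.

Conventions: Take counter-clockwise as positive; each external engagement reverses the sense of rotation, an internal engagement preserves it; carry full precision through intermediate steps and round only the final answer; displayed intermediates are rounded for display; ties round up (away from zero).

2.0060

single-mesh involute tooth geometry (67T engaging 80T at module 4.773)
base radii: r_b1 = 152.752961, r_b2 = 182.391596
tip radii: r_a1 = 164.668500, r_a2 = 195.693000
no profile shift: α' = α, a' = a
action lengths: √(r_a1²−r_b1²) = 61.499981, √(r_a2²−r_b2²) = 70.915838
base pitch p_b = π·m·cos α = 14.325002
CR = (61.499981 + 70.915838 − 350.815500·sin 17.19000°)/14.325002 = 2.005957
contact ratio ≈ 2.0060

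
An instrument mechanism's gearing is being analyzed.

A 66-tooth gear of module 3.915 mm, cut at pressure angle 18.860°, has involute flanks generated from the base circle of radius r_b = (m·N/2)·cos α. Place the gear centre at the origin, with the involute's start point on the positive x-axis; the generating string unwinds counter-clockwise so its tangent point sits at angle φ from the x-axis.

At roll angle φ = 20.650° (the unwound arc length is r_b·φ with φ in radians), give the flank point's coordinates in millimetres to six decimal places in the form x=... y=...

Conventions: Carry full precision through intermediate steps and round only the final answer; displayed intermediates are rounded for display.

class = single-mesh tooth geometry [base-circle involute, m = 3.915, 66T]
pitch radius r_p = m·N/2 = 3.915·66/2 = 129.195000
base radius r_b = r_p·cos α = 129.195000·cos 18.860° = 122.258684
roll angle φ = 20.650° = 0.36041049 rad
x = r_b·(cos φ + φ·sin φ) = 129.943121
y = r_b·(sin φ − φ·cos φ) = 1.883211

x=129.943121 y=1.883211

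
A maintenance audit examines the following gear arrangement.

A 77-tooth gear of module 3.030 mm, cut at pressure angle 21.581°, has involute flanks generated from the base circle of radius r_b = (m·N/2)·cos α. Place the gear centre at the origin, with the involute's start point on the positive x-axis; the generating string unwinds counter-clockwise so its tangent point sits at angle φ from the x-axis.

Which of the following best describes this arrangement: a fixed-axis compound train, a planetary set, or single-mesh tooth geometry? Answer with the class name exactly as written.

single-mesh tooth geometry

topology: single-mesh involute geometry — m = 3.030, N = 77
classification: single-mesh tooth geometry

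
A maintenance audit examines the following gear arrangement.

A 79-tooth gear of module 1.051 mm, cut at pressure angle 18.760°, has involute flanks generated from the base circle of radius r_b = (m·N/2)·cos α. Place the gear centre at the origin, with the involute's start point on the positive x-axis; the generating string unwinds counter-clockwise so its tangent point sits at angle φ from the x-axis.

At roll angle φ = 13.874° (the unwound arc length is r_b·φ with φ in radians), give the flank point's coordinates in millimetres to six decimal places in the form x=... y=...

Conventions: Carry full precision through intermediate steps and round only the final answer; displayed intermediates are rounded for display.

x=40.444608 y=0.184952

class = single-mesh tooth geometry [base-circle involute, m = 1.051, 79T]
pitch radius r_p = m·N/2 = 1.051·79/2 = 41.514500
base radius r_b = r_p·cos α = 41.514500·cos 18.760° = 39.309001
roll angle φ = 13.874° = 0.24214698 rad
x = r_b·(cos φ + φ·sin φ) = 40.444608
y = r_b·(sin φ − φ·cos φ) = 0.184952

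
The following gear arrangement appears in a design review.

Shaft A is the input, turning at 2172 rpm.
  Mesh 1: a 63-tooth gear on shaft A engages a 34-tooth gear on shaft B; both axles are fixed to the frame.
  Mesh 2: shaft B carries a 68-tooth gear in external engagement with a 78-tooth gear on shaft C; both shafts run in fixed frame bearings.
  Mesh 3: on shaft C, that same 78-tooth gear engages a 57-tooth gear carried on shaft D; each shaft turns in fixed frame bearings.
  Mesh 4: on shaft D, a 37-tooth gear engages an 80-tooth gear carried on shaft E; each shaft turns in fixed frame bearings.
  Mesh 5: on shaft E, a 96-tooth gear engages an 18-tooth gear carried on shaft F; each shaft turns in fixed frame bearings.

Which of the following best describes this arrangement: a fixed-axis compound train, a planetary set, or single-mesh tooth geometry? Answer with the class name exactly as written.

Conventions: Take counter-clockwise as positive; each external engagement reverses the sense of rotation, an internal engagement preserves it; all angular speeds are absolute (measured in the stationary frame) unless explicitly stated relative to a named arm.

class = fixed-axis compound train [5 meshes; 5 ratios multiply, 5 sense flips]
classification: fixed-axis compound train

fixed-axis compound train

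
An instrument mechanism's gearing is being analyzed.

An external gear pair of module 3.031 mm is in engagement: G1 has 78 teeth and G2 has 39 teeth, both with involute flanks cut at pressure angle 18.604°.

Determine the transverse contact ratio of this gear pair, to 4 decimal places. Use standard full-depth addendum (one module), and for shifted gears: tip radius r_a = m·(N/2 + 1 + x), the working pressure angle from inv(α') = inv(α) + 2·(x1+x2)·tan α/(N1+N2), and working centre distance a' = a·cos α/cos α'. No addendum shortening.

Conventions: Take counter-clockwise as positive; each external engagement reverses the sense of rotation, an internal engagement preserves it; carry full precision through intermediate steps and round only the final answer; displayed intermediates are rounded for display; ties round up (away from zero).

recognized (one external pair, fixed centres): single-mesh tooth geometry, m = 3.031, N1 = 78, N2 = 39
base radii: r_b1 = 112.032123, r_b2 = 56.016062
tip radii: r_a1 = 121.240000, r_a2 = 62.135500
no profile shift: α' = α, a' = a
action lengths: √(r_a1²−r_b1²) = 46.345883, √(r_a2²−r_b2²) = 26.889053
base pitch p_b = π·m·cos α = 9.024597
CR = (46.345883 + 26.889053 − 177.313500·sin 18.60400°)/9.024597 = 1.846887
contact ratio ≈ 1.8469

1.8469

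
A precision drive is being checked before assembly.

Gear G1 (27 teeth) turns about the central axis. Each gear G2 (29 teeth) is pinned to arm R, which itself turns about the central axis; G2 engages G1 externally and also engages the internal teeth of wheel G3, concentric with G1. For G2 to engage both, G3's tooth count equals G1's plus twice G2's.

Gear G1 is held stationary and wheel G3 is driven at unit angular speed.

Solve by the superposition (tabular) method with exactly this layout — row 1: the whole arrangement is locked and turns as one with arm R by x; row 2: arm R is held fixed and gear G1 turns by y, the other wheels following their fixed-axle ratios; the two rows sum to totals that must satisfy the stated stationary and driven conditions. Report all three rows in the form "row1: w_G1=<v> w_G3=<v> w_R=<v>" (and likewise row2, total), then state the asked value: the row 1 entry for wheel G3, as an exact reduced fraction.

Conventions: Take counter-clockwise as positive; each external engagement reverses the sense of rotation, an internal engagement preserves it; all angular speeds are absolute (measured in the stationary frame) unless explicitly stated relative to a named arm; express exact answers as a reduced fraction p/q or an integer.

row1: w_G1=85/112 w_G3=85/112 w_R=85/112
row2: w_G1=-85/112 w_G3=27/112 w_R=0
total: w_G1=0 w_G3=1 w_R=85/112
asked value: 85/112

planetary set (27T centre, 29T on arm, 85T internal) — Willis relation
superposition row 1 [locked train]: every member turns x
row 2 (arm held, sun turns y): ω_ring = −(27/85)·y, ω_arm = 0
boundary: total ω_sun = x + y = 0 and total ω_ring = x − (27/85)·y = 1  ⇒  y = -85/112, x = 85/112
row 2 ring = −(27/85)·(-85/112) = 27/112
totals (row 1 + row 2): sun 85/112 + (-85/112) = 0, ring 85/112 + 27/112 = 1, arm 85/112 + 0 = 85/112
asked cell (row1, ring) = 85/112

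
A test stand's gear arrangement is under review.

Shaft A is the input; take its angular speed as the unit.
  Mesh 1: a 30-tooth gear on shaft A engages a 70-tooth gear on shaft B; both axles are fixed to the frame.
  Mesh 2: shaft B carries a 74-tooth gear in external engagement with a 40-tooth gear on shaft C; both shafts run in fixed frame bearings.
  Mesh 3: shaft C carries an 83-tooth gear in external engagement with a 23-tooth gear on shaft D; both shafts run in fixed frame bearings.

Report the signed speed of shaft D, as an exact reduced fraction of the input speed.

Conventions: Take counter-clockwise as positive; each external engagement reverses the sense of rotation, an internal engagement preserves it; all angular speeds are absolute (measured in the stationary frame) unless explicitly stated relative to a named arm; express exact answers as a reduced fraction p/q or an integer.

-9213/3220

3-mesh fixed-axis compound train (all bearings frame-fixed)
mesh 1 [30T→70T]: |ω|/ω_in = 1×30/70 = 3/7, sense flips to −
mesh 2 [74T→40T]: |ω|/ω_in = (3/7)×74/40 = 111/140, sense flips to +
mesh 3 [83T→23T]: |ω|/ω_in = (111/140)×83/23 = 9213/3220, sense flips to −
signed output speed (× input speed) = -9213/3220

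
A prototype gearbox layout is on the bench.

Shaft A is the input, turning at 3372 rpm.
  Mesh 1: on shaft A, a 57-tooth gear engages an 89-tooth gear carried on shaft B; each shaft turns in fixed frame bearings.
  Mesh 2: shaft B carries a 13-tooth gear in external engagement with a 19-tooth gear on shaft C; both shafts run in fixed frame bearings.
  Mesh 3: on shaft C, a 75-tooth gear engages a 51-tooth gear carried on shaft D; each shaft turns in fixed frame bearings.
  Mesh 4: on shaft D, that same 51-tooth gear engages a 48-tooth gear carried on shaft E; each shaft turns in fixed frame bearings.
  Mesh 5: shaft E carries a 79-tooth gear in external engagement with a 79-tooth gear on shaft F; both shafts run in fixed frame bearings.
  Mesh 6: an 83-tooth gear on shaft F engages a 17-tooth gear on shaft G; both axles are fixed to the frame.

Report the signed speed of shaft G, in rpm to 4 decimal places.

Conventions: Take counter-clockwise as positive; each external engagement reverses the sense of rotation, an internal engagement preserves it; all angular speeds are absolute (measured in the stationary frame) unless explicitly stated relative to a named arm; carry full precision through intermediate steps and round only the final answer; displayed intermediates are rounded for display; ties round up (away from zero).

topology: fixed-axis compound train — 6 meshes, A→G
mesh 1 [57T→89T]: ω = 3372.0000×57/89 = 2159.5955 rpm, sense flips to −
mesh 2 [13T→19T]: ω = 2159.5955×13/19 = 1477.6180 rpm, sense flips to +
mesh 3 [75T→51T]: ω = 1477.6180×75/51 = 2172.9676 rpm, sense flips to −
mesh 4 [51T→48T]: ω = 2172.9676×51/48 = 2308.7781 rpm, sense flips to +
mesh 5 [79T→79T]: ω = 2308.7781×79/79 = 2308.7781 rpm, sense flips to −
mesh 6 [83T→17T]: ω = 2308.7781×83/17 = 11272.2695 rpm, sense flips to +
signed output speed = +11272.2695 rpm

+11272.2695 rpm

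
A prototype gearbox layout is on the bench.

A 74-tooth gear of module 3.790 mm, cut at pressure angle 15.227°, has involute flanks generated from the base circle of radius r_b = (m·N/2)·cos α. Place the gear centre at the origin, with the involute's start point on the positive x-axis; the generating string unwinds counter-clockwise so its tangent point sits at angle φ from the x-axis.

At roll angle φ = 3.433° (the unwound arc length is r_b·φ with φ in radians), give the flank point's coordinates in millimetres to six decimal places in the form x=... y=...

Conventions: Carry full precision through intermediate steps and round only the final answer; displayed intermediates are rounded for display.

recognized (one wheel, involute flank): single-mesh tooth geometry, m = 3.790, N = 74
pitch radius r_p = m·N/2 = 3.790·74/2 = 140.230000
base radius r_b = r_p·cos α = 140.230000·cos 15.227° = 135.306922
roll angle φ = 3.433° = 0.05991715 rad
x = r_b·(cos φ + φ·sin φ) = 135.549584
y = r_b·(sin φ − φ·cos φ) = 0.009698

x=135.549584 y=0.009698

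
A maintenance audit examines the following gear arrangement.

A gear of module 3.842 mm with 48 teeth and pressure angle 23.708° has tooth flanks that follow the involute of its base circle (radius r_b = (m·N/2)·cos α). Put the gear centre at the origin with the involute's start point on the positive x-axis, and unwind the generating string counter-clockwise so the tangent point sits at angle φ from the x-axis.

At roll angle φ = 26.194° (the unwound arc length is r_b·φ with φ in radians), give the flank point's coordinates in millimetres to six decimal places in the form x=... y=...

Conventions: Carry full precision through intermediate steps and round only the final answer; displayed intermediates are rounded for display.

single-mesh involute tooth geometry (48T wheel at module 3.842)
pitch radius r_p = m·N/2 = 3.842·48/2 = 92.208000
base radius r_b = r_p·cos α = 92.208000·cos 23.708° = 84.426241
roll angle φ = 26.194° = 0.45717154 rad
x = r_b·(cos φ + φ·sin φ) = 92.793350
y = r_b·(sin φ − φ·cos φ) = 2.633234

x=92.793350 y=2.633234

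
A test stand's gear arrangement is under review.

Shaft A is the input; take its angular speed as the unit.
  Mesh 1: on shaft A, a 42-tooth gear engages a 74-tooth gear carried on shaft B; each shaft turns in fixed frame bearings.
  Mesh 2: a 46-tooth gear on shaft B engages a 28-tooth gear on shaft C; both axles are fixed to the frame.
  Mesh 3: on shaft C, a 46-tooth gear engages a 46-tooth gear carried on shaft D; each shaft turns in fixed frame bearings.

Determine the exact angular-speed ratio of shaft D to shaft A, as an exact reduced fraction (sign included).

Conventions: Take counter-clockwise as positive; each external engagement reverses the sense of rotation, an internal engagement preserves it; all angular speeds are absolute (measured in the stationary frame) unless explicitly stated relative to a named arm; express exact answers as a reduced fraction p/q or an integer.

-69/74

class = fixed-axis compound train [3 meshes; 3 ratios multiply, 3 sense flips]
mesh 1 [42T→74T]: running ratio 21/37, sense −
mesh 2 [46T→28T]: running ratio 69/74, sense +
mesh 3 [46T→46T]: running ratio 69/74, sense −
ω_out/ω_in = -69/74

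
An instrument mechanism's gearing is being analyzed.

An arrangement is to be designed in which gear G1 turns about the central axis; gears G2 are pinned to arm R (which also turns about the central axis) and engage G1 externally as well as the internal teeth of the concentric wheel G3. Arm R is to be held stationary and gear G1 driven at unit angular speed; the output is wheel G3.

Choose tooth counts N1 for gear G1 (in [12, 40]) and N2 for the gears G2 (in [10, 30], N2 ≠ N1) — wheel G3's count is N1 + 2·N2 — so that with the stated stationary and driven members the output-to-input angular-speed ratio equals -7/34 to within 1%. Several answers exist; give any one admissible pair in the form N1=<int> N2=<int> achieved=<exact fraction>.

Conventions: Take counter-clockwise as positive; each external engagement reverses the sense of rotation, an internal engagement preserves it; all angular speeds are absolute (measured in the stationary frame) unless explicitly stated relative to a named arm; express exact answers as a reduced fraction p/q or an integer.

design class (target -7/34): planetary set
Willis with ω_arm = 0: ω_ring/ω_sun = −N1/N3; set equal to -7/34  ⇒  N3/N1 = −1/(-7/34) = 34/7
N3 = N1 + 2·N2  ⇒  N2/N1 = (N3/N1 − 1)/2 = (34/7 − 1)/2 = 27/14
smallest multiple with N1 ≥ 12 and N2 ≥ 10: k = 1  ⇒  N1 = 1·14 = 14, N2 = 1·27 = 27 (N1 ≤ 40, N2 ≤ 30, N2 ≠ N1 ✓), N3 = 14 + 2·27 = 68
check: −N1/N3 with N1 = 14, N3 = 68 gives -7/34; |achieved − target| = 0 ≤ 7/3400 ✓

N1=14 N2=27 achieved=-7/34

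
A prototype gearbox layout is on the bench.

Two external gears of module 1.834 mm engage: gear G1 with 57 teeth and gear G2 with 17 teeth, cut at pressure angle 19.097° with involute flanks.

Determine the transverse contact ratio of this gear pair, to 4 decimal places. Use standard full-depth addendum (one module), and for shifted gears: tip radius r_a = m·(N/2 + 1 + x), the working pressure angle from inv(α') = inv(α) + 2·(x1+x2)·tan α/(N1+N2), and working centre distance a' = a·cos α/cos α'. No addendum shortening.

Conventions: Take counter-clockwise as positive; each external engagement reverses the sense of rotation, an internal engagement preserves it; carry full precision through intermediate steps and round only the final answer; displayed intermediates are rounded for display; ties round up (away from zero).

single-mesh involute tooth geometry (57T engaging 17T at module 1.834)
base radii: r_b1 = 49.392430, r_b2 = 14.731076
tip radii: r_a1 = 54.103000, r_a2 = 17.423000
no profile shift: α' = α, a' = a
action lengths: √(r_a1²−r_b1²) = 22.079911, √(r_a2²−r_b2²) = 9.303566
base pitch p_b = π·m·cos α = 5.444593
CR = (22.079911 + 9.303566 − 67.858000·sin 19.09700°)/5.444593 = 1.686532
contact ratio ≈ 1.6865

1.6865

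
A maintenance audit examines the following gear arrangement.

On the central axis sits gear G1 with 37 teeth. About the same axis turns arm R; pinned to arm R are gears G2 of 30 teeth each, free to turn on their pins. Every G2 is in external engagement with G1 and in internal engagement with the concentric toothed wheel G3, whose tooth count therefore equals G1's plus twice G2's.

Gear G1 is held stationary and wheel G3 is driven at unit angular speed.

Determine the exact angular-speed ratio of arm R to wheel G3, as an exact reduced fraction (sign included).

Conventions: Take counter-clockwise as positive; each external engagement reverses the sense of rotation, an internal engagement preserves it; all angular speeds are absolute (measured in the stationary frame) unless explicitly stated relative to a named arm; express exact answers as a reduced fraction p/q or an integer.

97/134

recognized (axles ride arm R): planetary set, 37/30/97 teeth
ring teeth: 37 + 2·30 = 97
37(ω_sun−ω_arm) = −97(ω_ring−ω_arm),  ω_sun = 0, ω_ring = 1
37(0−ω_arm) = −97(1−ω_arm)  ⇒  134·ω_arm = 97  ⇒  ω_arm = 97/134
ω_out/ω_in = 97/134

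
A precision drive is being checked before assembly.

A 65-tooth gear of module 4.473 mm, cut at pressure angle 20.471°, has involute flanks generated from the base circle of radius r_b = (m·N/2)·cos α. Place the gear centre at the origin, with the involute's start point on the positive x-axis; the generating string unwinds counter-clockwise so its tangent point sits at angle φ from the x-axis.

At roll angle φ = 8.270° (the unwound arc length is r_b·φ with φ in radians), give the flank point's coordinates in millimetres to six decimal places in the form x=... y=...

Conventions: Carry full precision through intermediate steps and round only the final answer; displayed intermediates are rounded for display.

single-mesh involute tooth geometry (65T wheel at module 4.473)
pitch radius r_p = m·N/2 = 4.473·65/2 = 145.372500
base radius r_b = r_p·cos α = 145.372500·cos 20.471° = 136.192129
roll angle φ = 8.270° = 0.14433873 rad
x = r_b·(cos φ + φ·sin φ) = 137.603439
y = r_b·(sin φ − φ·cos φ) = 0.136230

x=137.603439 y=0.136230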